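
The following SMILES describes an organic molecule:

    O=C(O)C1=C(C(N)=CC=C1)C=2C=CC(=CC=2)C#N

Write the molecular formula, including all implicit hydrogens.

C14H10N2O2

Walk through each heavy atom and fill implicit hydrogens from standard valence (C 4, N 3, O 2, S 2, halogen 1):
  atom 1: O, bond orders sum to 2 (valence 2) → 0 H
  atom 2: C, bond orders sum to 4 (valence 4) → 0 H
  atom 3: O, bond orders sum to 1 (valence 2) → 1 H
  atom 4: C, bond orders sum to 4 (valence 4) → 0 H
  atom 5: C, bond orders sum to 4 (valence 4) → 0 H
  atom 6: C, bond orders sum to 4 (valence 4) → 0 H
  atom 7: N, bond orders sum to 1 (valence 3) → 2 H
  atom 8: C, bond orders sum to 3 (valence 4) → 1 H
  atom 9: C, bond orders sum to 3 (valence 4) → 1 H
  atom 10: C, bond orders sum to 3 (valence 4) → 1 H
  atom 11: C, bond orders sum to 4 (valence 4) → 0 H
  atom 12: C, bond orders sum to 3 (valence 4) → 1 H
  atom 13: C, bond orders sum to 3 (valence 4) → 1 H
  atom 14: C, bond orders sum to 4 (valence 4) → 0 H
  atom 15: C, bond orders sum to 3 (valence 4) → 1 H
  atom 16: C, bond orders sum to 3 (valence 4) → 1 H
  atom 17: C, bond orders sum to 4 (valence 4) → 0 H
  atom 18: N, bond orders sum to 3 (valence 3) → 0 H
Totals → C:14, H:10, N:2, O:2.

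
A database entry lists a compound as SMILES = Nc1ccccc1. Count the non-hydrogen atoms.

7

Every atom symbol written in the SMILES (organic subset) is one heavy atom; implicit H are not written.
Heavy atoms by element → C:6, N:1.
Total: 7.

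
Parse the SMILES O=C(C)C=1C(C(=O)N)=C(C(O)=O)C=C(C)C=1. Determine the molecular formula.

Walk through each heavy atom and fill implicit hydrogens from standard valence (C 4, N 3, O 2, S 2, halogen 1):
  atom 1: O, bond orders sum to 2 (valence 2) → 0 H
  atom 2: C, bond orders sum to 4 (valence 4) → 0 H
  atom 3: C, bond orders sum to 1 (valence 4) → 3 H
  atom 4: C, bond orders sum to 4 (valence 4) → 0 H
  atom 5: C, bond orders sum to 4 (valence 4) → 0 H
  atom 6: C, bond orders sum to 4 (valence 4) → 0 H
  atom 7: O, bond orders sum to 2 (valence 2) → 0 H
  atom 8: N, bond orders sum to 1 (valence 3) → 2 H
  atom 9: C, bond orders sum to 4 (valence 4) → 0 H
  atom 10: C, bond orders sum to 4 (valence 4) → 0 H
  atom 11: O, bond orders sum to 1 (valence 2) → 1 H
  atom 12: O, bond orders sum to 2 (valence 2) → 0 H
  atom 13: C, bond orders sum to 3 (valence 4) → 1 H
  atom 14: C, bond orders sum to 4 (valence 4) → 0 H
  atom 15: C, bond orders sum to 1 (valence 4) → 3 H
  atom 16: C, bond orders sum to 3 (valence 4) → 1 H
Totals → C:11, H:11, N:1, O:4.

C11H11NO4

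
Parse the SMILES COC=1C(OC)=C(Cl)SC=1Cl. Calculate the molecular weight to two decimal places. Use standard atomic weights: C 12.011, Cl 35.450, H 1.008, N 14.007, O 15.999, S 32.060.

First, the molecular formula is C6H6Cl2O2S (counting implicit H from valence).
  C: 6 × 12.011 = 72.066
  Cl: 2 × 35.450 = 70.900
  H: 6 × 1.008 = 6.048
  O: 2 × 15.999 = 31.998
  S: 1 × 32.060 = 32.060
Sum: 6×12.011 + 2×35.450 + 6×1.008 + 2×15.999 + 1×32.060 = 213.072 → 213.07 g/mol.

213.07 g/mol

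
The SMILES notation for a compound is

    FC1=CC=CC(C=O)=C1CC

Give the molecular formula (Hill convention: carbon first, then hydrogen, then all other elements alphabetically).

C9H9FO

Walk through each heavy atom and fill implicit hydrogens from standard valence (C 4, N 3, O 2, S 2, halogen 1):
  atom 1: F (halogen, monovalent) → 0 H
  atom 2: C, bond orders sum to 4 (valence 4) → 0 H
  atom 3: C, bond orders sum to 3 (valence 4) → 1 H
  atom 4: C, bond orders sum to 3 (valence 4) → 1 H
  atom 5: C, bond orders sum to 3 (valence 4) → 1 H
  atom 6: C, bond orders sum to 4 (valence 4) → 0 H
  atom 7: C, bond orders sum to 3 (valence 4) → 1 H
  atom 8: O, bond orders sum to 2 (valence 2) → 0 H
  atom 9: C, bond orders sum to 4 (valence 4) → 0 H
  atom 10: C, bond orders sum to 2 (valence 4) → 2 H
  atom 11: C, bond orders sum to 1 (valence 4) → 3 H
Totals → C:9, H:9, F:1, O:1.
In Hill order: C9H9FO.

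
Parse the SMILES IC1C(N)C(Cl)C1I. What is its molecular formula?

C4H6ClI2N

Walk through each heavy atom and fill implicit hydrogens from standard valence (C 4, N 3, O 2, S 2, halogen 1):
  atom 1: I (halogen, monovalent) → 0 H
  atom 2: C, bond orders sum to 3 (valence 4) → 1 H
  atom 3: C, bond orders sum to 3 (valence 4) → 1 H
  atom 4: N, bond orders sum to 1 (valence 3) → 2 H
  atom 5: C, bond orders sum to 3 (valence 4) → 1 H
  atom 6: Cl (halogen, monovalent) → 0 H
  atom 7: C, bond orders sum to 3 (valence 4) → 1 H
  atom 8: I (halogen, monovalent) → 0 H
Totals → C:4, H:6, Cl:1, I:2, N:1.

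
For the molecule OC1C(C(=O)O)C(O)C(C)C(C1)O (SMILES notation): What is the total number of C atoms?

8

Count every carbon token in the SMILES (each C, including those in ring-closure positions and inside branches).
Carbon count: 8.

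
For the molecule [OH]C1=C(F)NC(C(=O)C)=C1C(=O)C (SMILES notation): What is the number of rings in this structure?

1

In SMILES, each pair of matching ring-closure digits denotes one ring-closing bond; the number of such bonds equals the number of independent rings.
Ring-closure bonds here: 1.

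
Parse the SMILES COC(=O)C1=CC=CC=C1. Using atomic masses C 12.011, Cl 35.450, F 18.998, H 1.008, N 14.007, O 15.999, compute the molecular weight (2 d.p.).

136.15 g/mol

First, the molecular formula is C8H8O2 (counting implicit H from valence).
  C: 8 × 12.011 = 96.088
  H: 8 × 1.008 = 8.064
  O: 2 × 15.999 = 31.998
Sum: 8×12.011 + 8×1.008 + 2×15.999 = 136.150 → 136.15 g/mol.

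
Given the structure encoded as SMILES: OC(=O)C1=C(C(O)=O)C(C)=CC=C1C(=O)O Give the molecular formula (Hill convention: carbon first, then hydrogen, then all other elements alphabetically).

Walk through each heavy atom and fill implicit hydrogens from standard valence (C 4, N 3, O 2, S 2, halogen 1):
  atom 1: O, bond orders sum to 1 (valence 2) → 1 H
  atom 2: C, bond orders sum to 4 (valence 4) → 0 H
  atom 3: O, bond orders sum to 2 (valence 2) → 0 H
  atom 4: C, bond orders sum to 4 (valence 4) → 0 H
  atom 5: C, bond orders sum to 4 (valence 4) → 0 H
  atom 6: C, bond orders sum to 4 (valence 4) → 0 H
  atom 7: O, bond orders sum to 1 (valence 2) → 1 H
  atom 8: O, bond orders sum to 2 (valence 2) → 0 H
  atom 9: C, bond orders sum to 4 (valence 4) → 0 H
  atom 10: C, bond orders sum to 1 (valence 4) → 3 H
  atom 11: C, bond orders sum to 3 (valence 4) → 1 H
  atom 12: C, bond orders sum to 3 (valence 4) → 1 H
  atom 13: C, bond orders sum to 4 (valence 4) → 0 H
  atom 14: C, bond orders sum to 4 (valence 4) → 0 H
  atom 15: O, bond orders sum to 2 (valence 2) → 0 H
  atom 16: O, bond orders sum to 1 (valence 2) → 1 H
Totals → C:10, H:8, O:6.
In Hill order: C10H8O6.

C10H8O6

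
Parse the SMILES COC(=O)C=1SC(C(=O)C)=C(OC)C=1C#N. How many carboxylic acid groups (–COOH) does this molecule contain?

Scan the SMILES for the carboxylic acid motif — none present.
Groups that are present: 1 ester, 1 ether, 1 ketone, 1 nitrile.

0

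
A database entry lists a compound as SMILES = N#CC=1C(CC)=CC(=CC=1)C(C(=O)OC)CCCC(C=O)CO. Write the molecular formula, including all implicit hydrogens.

C18H23NO4

Walk through each heavy atom and fill implicit hydrogens from standard valence (C 4, N 3, O 2, S 2, halogen 1):
  atom 1: N, bond orders sum to 3 (valence 3) → 0 H
  atom 2: C, bond orders sum to 4 (valence 4) → 0 H
  atom 3: C, bond orders sum to 4 (valence 4) → 0 H
  atom 4: C, bond orders sum to 4 (valence 4) → 0 H
  atom 5: C, bond orders sum to 2 (valence 4) → 2 H
  atom 6: C, bond orders sum to 1 (valence 4) → 3 H
  atom 7: C, bond orders sum to 3 (valence 4) → 1 H
  atom 8: C, bond orders sum to 4 (valence 4) → 0 H
  atom 9: C, bond orders sum to 3 (valence 4) → 1 H
  atom 10: C, bond orders sum to 3 (valence 4) → 1 H
  atom 11: C, bond orders sum to 3 (valence 4) → 1 H
  atom 12: C, bond orders sum to 4 (valence 4) → 0 H
  atom 13: O, bond orders sum to 2 (valence 2) → 0 H
  atom 14: O, bond orders sum to 2 (valence 2) → 0 H
  atom 15: C, bond orders sum to 1 (valence 4) → 3 H
  atom 16: C, bond orders sum to 2 (valence 4) → 2 H
  atom 17: C, bond orders sum to 2 (valence 4) → 2 H
  atom 18: C, bond orders sum to 2 (valence 4) → 2 H
  atom 19: C, bond orders sum to 3 (valence 4) → 1 H
  atom 20: C, bond orders sum to 3 (valence 4) → 1 H
  atom 21: O, bond orders sum to 2 (valence 2) → 0 H
  atom 22: C, bond orders sum to 2 (valence 4) → 2 H
  atom 23: O, bond orders sum to 1 (valence 2) → 1 H
Totals → C:18, H:23, N:1, O:4.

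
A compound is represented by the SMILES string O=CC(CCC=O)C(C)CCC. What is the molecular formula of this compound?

C10H18O2

Walk through each heavy atom and fill implicit hydrogens from standard valence (C 4, N 3, O 2, S 2, halogen 1):
  atom 1: O, bond orders sum to 2 (valence 2) → 0 H
  atom 2: C, bond orders sum to 3 (valence 4) → 1 H
  atom 3: C, bond orders sum to 3 (valence 4) → 1 H
  atom 4: C, bond orders sum to 2 (valence 4) → 2 H
  atom 5: C, bond orders sum to 2 (valence 4) → 2 H
  atom 6: C, bond orders sum to 3 (valence 4) → 1 H
  atom 7: O, bond orders sum to 2 (valence 2) → 0 H
  atom 8: C, bond orders sum to 3 (valence 4) → 1 H
  atom 9: C, bond orders sum to 1 (valence 4) → 3 H
  atom 10: C, bond orders sum to 2 (valence 4) → 2 H
  atom 11: C, bond orders sum to 2 (valence 4) → 2 H
  atom 12: C, bond orders sum to 1 (valence 4) → 3 H
Totals → C:10, H:18, O:2.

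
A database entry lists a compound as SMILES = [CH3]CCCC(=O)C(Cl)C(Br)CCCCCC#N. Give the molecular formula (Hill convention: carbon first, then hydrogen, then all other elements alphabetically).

Walk through each heavy atom and fill implicit hydrogens from standard valence (C 4, N 3, O 2, S 2, halogen 1):
  atom 1: C with explicit H count 3
  atom 2: C, bond orders sum to 2 (valence 4) → 2 H
  atom 3: C, bond orders sum to 2 (valence 4) → 2 H
  atom 4: C, bond orders sum to 2 (valence 4) → 2 H
  atom 5: C, bond orders sum to 4 (valence 4) → 0 H
  atom 6: O, bond orders sum to 2 (valence 2) → 0 H
  atom 7: C, bond orders sum to 3 (valence 4) → 1 H
  atom 8: Cl (halogen, monovalent) → 0 H
  atom 9: C, bond orders sum to 3 (valence 4) → 1 H
  atom 10: Br (halogen, monovalent) → 0 H
  atom 11: C, bond orders sum to 2 (valence 4) → 2 H
  atom 12: C, bond orders sum to 2 (valence 4) → 2 H
  atom 13: C, bond orders sum to 2 (valence 4) → 2 H
  atom 14: C, bond orders sum to 2 (valence 4) → 2 H
  atom 15: C, bond orders sum to 2 (valence 4) → 2 H
  atom 16: C, bond orders sum to 4 (valence 4) → 0 H
  atom 17: N, bond orders sum to 3 (valence 3) → 0 H
Totals → C:13, H:21, Br:1, Cl:1, N:1, O:1.
In Hill order: C13H21BrClNO.

C13H21BrClNO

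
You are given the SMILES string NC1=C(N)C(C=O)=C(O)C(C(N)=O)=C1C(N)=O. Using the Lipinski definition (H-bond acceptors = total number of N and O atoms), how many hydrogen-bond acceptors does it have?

8

N atoms: 4; O atoms: 4.
Lipinski HBA = 4 + 4 = 8.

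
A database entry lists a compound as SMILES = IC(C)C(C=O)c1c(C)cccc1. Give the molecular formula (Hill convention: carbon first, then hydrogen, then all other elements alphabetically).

C11H13IO

Walk through each heavy atom and fill implicit hydrogens from standard valence (C 4, N 3, O 2, S 2, halogen 1); for lowercase aromatic atoms, an aromatic c carries 1 H when it has two neighbours and 0 H with three, and aromatic n carries 0 H:
  atom 1: I (halogen, monovalent) → 0 H
  atom 2: C, bond orders sum to 3 (valence 4) → 1 H
  atom 3: C, bond orders sum to 1 (valence 4) → 3 H
  atom 4: C, bond orders sum to 3 (valence 4) → 1 H
  atom 5: C, bond orders sum to 3 (valence 4) → 1 H
  atom 6: O, bond orders sum to 2 (valence 2) → 0 H
  atom 7: aromatic c, 3 neighbours → 0 H
  atom 8: aromatic c, 3 neighbours → 0 H
  atom 9: C, bond orders sum to 1 (valence 4) → 3 H
  atom 10: aromatic c, 2 neighbours → 1 H
  atom 11: aromatic c, 2 neighbours → 1 H
  atom 12: aromatic c, 2 neighbours → 1 H
  atom 13: aromatic c, 2 neighbours → 1 H
Totals → C:11, H:13, I:1, O:1.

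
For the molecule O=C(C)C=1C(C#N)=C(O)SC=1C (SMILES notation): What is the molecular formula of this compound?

Walk through each heavy atom and fill implicit hydrogens from standard valence (C 4, N 3, O 2, S 2, halogen 1):
  atom 1: O, bond orders sum to 2 (valence 2) → 0 H
  atom 2: C, bond orders sum to 4 (valence 4) → 0 H
  atom 3: C, bond orders sum to 1 (valence 4) → 3 H
  atom 4: C, bond orders sum to 4 (valence 4) → 0 H
  atom 5: C, bond orders sum to 4 (valence 4) → 0 H
  atom 6: C, bond orders sum to 4 (valence 4) → 0 H
  atom 7: N, bond orders sum to 3 (valence 3) → 0 H
  atom 8: C, bond orders sum to 4 (valence 4) → 0 H
  atom 9: O, bond orders sum to 1 (valence 2) → 1 H
  atom 10: S, bond orders sum to 2 (valence 2) → 0 H
  atom 11: C, bond orders sum to 4 (valence 4) → 0 H
  atom 12: C, bond orders sum to 1 (valence 4) → 3 H
Totals → C:8, H:7, N:1, O:2, S:1.

C8H7NO2S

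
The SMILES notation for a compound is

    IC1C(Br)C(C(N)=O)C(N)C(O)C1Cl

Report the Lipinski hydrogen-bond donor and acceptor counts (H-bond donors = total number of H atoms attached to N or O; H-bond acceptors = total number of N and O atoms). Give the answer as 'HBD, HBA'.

5, 4

Donors: find every N or O and count the H atoms it carries.
  atom 7 (N): bond orders sum to 1 → 2 H
  atom 8 (O): bond orders sum to 2 → 0 H
  atom 10 (N): bond orders sum to 1 → 2 H
  atom 12 (O): bond orders sum to 1 → 1 H
Lipinski HBD = 5.
Acceptors: N atoms = 2, O atoms = 2 → HBA = 4.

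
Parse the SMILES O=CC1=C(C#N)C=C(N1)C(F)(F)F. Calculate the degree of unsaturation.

Degree of unsaturation = (number of rings) + (number of π bonds).
Ring closures in the SMILES: 1.
π bonds: 3 double bonds (each 1 DoU), 1 triple bond (each 2 DoU) → 5 DoU from unsaturation.
Total DoU = 1 + 5 = 6.

6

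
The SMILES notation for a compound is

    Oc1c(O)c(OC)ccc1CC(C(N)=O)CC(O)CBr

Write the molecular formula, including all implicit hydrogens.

C13H18BrNO5

Walk through each heavy atom and fill implicit hydrogens from standard valence (C 4, N 3, O 2, S 2, halogen 1); for lowercase aromatic atoms, an aromatic c carries 1 H when it has two neighbours and 0 H with three, and aromatic n carries 0 H:
  atom 1: O, bond orders sum to 1 (valence 2) → 1 H
  atom 2: aromatic c, 3 neighbours → 0 H
  atom 3: aromatic c, 3 neighbours → 0 H
  atom 4: O, bond orders sum to 1 (valence 2) → 1 H
  atom 5: aromatic c, 3 neighbours → 0 H
  atom 6: O, bond orders sum to 2 (valence 2) → 0 H
  atom 7: C, bond orders sum to 1 (valence 4) → 3 H
  atom 8: aromatic c, 2 neighbours → 1 H
  atom 9: aromatic c, 2 neighbours → 1 H
  atom 10: aromatic c, 3 neighbours → 0 H
  atom 11: C, bond orders sum to 2 (valence 4) → 2 H
  atom 12: C, bond orders sum to 3 (valence 4) → 1 H
  atom 13: C, bond orders sum to 4 (valence 4) → 0 H
  atom 14: N, bond orders sum to 1 (valence 3) → 2 H
  atom 15: O, bond orders sum to 2 (valence 2) → 0 H
  atom 16: C, bond orders sum to 2 (valence 4) → 2 H
  atom 17: C, bond orders sum to 3 (valence 4) → 1 H
  atom 18: O, bond orders sum to 1 (valence 2) → 1 H
  atom 19: C, bond orders sum to 2 (valence 4) → 2 H
  atom 20: Br (halogen, monovalent) → 0 H
Totals → C:13, H:18, Br:1, N:1, O:5.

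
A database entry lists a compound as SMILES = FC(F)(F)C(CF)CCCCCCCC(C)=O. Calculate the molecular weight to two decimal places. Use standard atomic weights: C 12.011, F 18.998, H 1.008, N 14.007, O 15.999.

256.28 g/mol

First, the molecular formula is C12H20F4O (counting implicit H from valence).
  C: 12 × 12.011 = 144.132
  F: 4 × 18.998 = 75.992
  H: 20 × 1.008 = 20.160
  O: 1 × 15.999 = 15.999
Sum: 12×12.011 + 4×18.998 + 20×1.008 + 1×15.999 = 256.283 → 256.28 g/mol.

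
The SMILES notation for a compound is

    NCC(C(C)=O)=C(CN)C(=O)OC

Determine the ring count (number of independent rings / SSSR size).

In SMILES, each pair of matching ring-closure digits denotes one ring-closing bond; the number of such bonds equals the number of independent rings.
Ring-closure bonds here: 0.

0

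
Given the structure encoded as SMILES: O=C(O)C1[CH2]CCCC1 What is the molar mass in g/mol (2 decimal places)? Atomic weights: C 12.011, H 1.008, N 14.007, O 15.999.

First, the molecular formula is C7H12O2 (counting implicit H from valence).
  C: 7 × 12.011 = 84.077
  H: 12 × 1.008 = 12.096
  O: 2 × 15.999 = 31.998
Sum: 7×12.011 + 12×1.008 + 2×15.999 = 128.171 → 128.17 g/mol.

128.17 g/mol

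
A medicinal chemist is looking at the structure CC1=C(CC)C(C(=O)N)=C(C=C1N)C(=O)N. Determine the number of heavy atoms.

16

Every atom symbol written in the SMILES (organic subset) is one heavy atom; implicit H are not written.
Heavy atoms by element → C:11, N:3, O:2.
Total: 16.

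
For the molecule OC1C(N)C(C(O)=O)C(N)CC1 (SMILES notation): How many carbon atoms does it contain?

Count every carbon token in the SMILES (each C, including those in ring-closure positions and inside branches).
Carbon count: 7.

7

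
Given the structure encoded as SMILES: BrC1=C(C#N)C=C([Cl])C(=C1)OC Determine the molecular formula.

C8H5BrClNO

Walk through each heavy atom and fill implicit hydrogens from standard valence (C 4, N 3, O 2, S 2, halogen 1):
  atom 1: Br (halogen, monovalent) → 0 H
  atom 2: C, bond orders sum to 4 (valence 4) → 0 H
  atom 3: C, bond orders sum to 4 (valence 4) → 0 H
  atom 4: C, bond orders sum to 4 (valence 4) → 0 H
  atom 5: N, bond orders sum to 3 (valence 3) → 0 H
  atom 6: C, bond orders sum to 3 (valence 4) → 1 H
  atom 7: C, bond orders sum to 4 (valence 4) → 0 H
  atom 8: Cl with explicit H count 0
  atom 9: C, bond orders sum to 4 (valence 4) → 0 H
  atom 10: C, bond orders sum to 3 (valence 4) → 1 H
  atom 11: O, bond orders sum to 2 (valence 2) → 0 H
  atom 12: C, bond orders sum to 1 (valence 4) → 3 H
Totals → C:8, H:5, Br:1, Cl:1, N:1, O:1.
In Hill order: C8H5BrClNO.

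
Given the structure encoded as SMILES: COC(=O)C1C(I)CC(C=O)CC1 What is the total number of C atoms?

9

Count every carbon token in the SMILES (each C, including those in ring-closure positions and inside branches).
Carbon count: 9.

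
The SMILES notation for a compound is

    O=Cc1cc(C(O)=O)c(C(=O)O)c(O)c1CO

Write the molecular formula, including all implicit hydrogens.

Walk through each heavy atom and fill implicit hydrogens from standard valence (C 4, N 3, O 2, S 2, halogen 1); for lowercase aromatic atoms, an aromatic c carries 1 H when it has two neighbours and 0 H with three, and aromatic n carries 0 H:
  atom 1: O, bond orders sum to 2 (valence 2) → 0 H
  atom 2: C, bond orders sum to 3 (valence 4) → 1 H
  atom 3: aromatic c, 3 neighbours → 0 H
  atom 4: aromatic c, 2 neighbours → 1 H
  atom 5: aromatic c, 3 neighbours → 0 H
  atom 6: C, bond orders sum to 4 (valence 4) → 0 H
  atom 7: O, bond orders sum to 1 (valence 2) → 1 H
  atom 8: O, bond orders sum to 2 (valence 2) → 0 H
  atom 9: aromatic c, 3 neighbours → 0 H
  atom 10: C, bond orders sum to 4 (valence 4) → 0 H
  atom 11: O, bond orders sum to 2 (valence 2) → 0 H
  atom 12: O, bond orders sum to 1 (valence 2) → 1 H
  atom 13: aromatic c, 3 neighbours → 0 H
  atom 14: O, bond orders sum to 1 (valence 2) → 1 H
  atom 15: aromatic c, 3 neighbours → 0 H
  atom 16: C, bond orders sum to 2 (valence 4) → 2 H
  atom 17: O, bond orders sum to 1 (valence 2) → 1 H
Totals → C:10, H:8, O:7.
In Hill order: C10H8O7.

C10H8O7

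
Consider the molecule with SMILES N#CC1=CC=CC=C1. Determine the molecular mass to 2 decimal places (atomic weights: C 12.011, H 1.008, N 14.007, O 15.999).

First, the molecular formula is C7H5N (counting implicit H from valence).
  C: 7 × 12.011 = 84.077
  H: 5 × 1.008 = 5.040
  N: 1 × 14.007 = 14.007
Sum: 7×12.011 + 5×1.008 + 1×14.007 = 103.124 → 103.12 g/mol.

103.12 g/mol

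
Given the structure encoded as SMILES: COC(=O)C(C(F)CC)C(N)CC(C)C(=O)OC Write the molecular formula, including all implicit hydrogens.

Walk through each heavy atom and fill implicit hydrogens from standard valence (C 4, N 3, O 2, S 2, halogen 1):
  atom 1: C, bond orders sum to 1 (valence 4) → 3 H
  atom 2: O, bond orders sum to 2 (valence 2) → 0 H
  atom 3: C, bond orders sum to 4 (valence 4) → 0 H
  atom 4: O, bond orders sum to 2 (valence 2) → 0 H
  atom 5: C, bond orders sum to 3 (valence 4) → 1 H
  atom 6: C, bond orders sum to 3 (valence 4) → 1 H
  atom 7: F (halogen, monovalent) → 0 H
  atom 8: C, bond orders sum to 2 (valence 4) → 2 H
  atom 9: C, bond orders sum to 1 (valence 4) → 3 H
  atom 10: C, bond orders sum to 3 (valence 4) → 1 H
  atom 11: N, bond orders sum to 1 (valence 3) → 2 H
  atom 12: C, bond orders sum to 2 (valence 4) → 2 H
  atom 13: C, bond orders sum to 3 (valence 4) → 1 H
  atom 14: C, bond orders sum to 1 (valence 4) → 3 H
  atom 15: C, bond orders sum to 4 (valence 4) → 0 H
  atom 16: O, bond orders sum to 2 (valence 2) → 0 H
  atom 17: O, bond orders sum to 2 (valence 2) → 0 H
  atom 18: C, bond orders sum to 1 (valence 4) → 3 H
Totals → C:12, H:22, F:1, N:1, O:4.
In Hill order: C12H22FNO4.

C12H22FNO4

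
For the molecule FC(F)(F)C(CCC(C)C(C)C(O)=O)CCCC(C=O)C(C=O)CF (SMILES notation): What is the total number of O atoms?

4

Scan the SMILES for O atoms (remember two-letter symbols like Cl and Br are single atoms).
Oxygen count: 4.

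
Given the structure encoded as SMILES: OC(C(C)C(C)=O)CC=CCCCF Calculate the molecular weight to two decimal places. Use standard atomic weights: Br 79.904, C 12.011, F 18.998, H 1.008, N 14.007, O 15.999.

First, the molecular formula is C11H19FO2 (counting implicit H from valence).
  C: 11 × 12.011 = 132.121
  F: 1 × 18.998 = 18.998
  H: 19 × 1.008 = 19.152
  O: 2 × 15.999 = 31.998
Sum: 11×12.011 + 1×18.998 + 19×1.008 + 2×15.999 = 202.269 → 202.27 g/mol.

202.27 g/mol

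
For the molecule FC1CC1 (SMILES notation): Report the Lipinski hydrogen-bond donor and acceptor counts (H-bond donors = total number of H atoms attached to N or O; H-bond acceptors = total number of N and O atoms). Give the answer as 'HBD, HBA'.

Donors: find every N or O and count the H atoms it carries.
  (no N or O atoms present)
Lipinski HBD = 0.
Acceptors: N atoms = 0, O atoms = 0 → HBA = 0.

0, 0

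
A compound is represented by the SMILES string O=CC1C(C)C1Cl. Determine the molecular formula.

C5H7ClO

Walk through each heavy atom and fill implicit hydrogens from standard valence (C 4, N 3, O 2, S 2, halogen 1):
  atom 1: O, bond orders sum to 2 (valence 2) → 0 H
  atom 2: C, bond orders sum to 3 (valence 4) → 1 H
  atom 3: C, bond orders sum to 3 (valence 4) → 1 H
  atom 4: C, bond orders sum to 3 (valence 4) → 1 H
  atom 5: C, bond orders sum to 1 (valence 4) → 3 H
  atom 6: C, bond orders sum to 3 (valence 4) → 1 H
  atom 7: Cl (halogen, monovalent) → 0 H
Totals → C:5, H:7, Cl:1, O:1.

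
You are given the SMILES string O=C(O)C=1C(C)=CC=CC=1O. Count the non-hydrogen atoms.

11

Every atom symbol written in the SMILES (organic subset) is one heavy atom; implicit H are not written.
Heavy atoms by element → C:8, O:3.
Total: 11.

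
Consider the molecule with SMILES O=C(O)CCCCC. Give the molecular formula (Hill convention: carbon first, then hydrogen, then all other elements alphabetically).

C6H12O2

Walk through each heavy atom and fill implicit hydrogens from standard valence (C 4, N 3, O 2, S 2, halogen 1):
  atom 1: O, bond orders sum to 2 (valence 2) → 0 H
  atom 2: C, bond orders sum to 4 (valence 4) → 0 H
  atom 3: O, bond orders sum to 1 (valence 2) → 1 H
  atom 4: C, bond orders sum to 2 (valence 4) → 2 H
  atom 5: C, bond orders sum to 2 (valence 4) → 2 H
  atom 6: C, bond orders sum to 2 (valence 4) → 2 H
  atom 7: C, bond orders sum to 2 (valence 4) → 2 H
  atom 8: C, bond orders sum to 1 (valence 4) → 3 H
Totals → C:6, H:12, O:2.
In Hill order: C6H12O2.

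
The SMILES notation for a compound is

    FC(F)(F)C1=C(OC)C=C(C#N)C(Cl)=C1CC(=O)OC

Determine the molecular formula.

C12H9ClF3NO3

Walk through each heavy atom and fill implicit hydrogens from standard valence (C 4, N 3, O 2, S 2, halogen 1):
  atom 1: F (halogen, monovalent) → 0 H
  atom 2: C, bond orders sum to 4 (valence 4) → 0 H
  atom 3: F (halogen, monovalent) → 0 H
  atom 4: F (halogen, monovalent) → 0 H
  atom 5: C, bond orders sum to 4 (valence 4) → 0 H
  atom 6: C, bond orders sum to 4 (valence 4) → 0 H
  atom 7: O, bond orders sum to 2 (valence 2) → 0 H
  atom 8: C, bond orders sum to 1 (valence 4) → 3 H
  atom 9: C, bond orders sum to 3 (valence 4) → 1 H
  atom 10: C, bond orders sum to 4 (valence 4) → 0 H
  atom 11: C, bond orders sum to 4 (valence 4) → 0 H
  atom 12: N, bond orders sum to 3 (valence 3) → 0 H
  atom 13: C, bond orders sum to 4 (valence 4) → 0 H
  atom 14: Cl (halogen, monovalent) → 0 H
  atom 15: C, bond orders sum to 4 (valence 4) → 0 H
  atom 16: C, bond orders sum to 2 (valence 4) → 2 H
  atom 17: C, bond orders sum to 4 (valence 4) → 0 H
  atom 18: O, bond orders sum to 2 (valence 2) → 0 H
  atom 19: O, bond orders sum to 2 (valence 2) → 0 H
  atom 20: C, bond orders sum to 1 (valence 4) → 3 H
Totals → C:12, H:9, Cl:1, F:3, N:1, O:3.
In Hill order: C12H9ClF3NO3.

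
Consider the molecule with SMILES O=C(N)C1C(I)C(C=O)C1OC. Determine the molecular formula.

C7H10INO3

Walk through each heavy atom and fill implicit hydrogens from standard valence (C 4, N 3, O 2, S 2, halogen 1):
  atom 1: O, bond orders sum to 2 (valence 2) → 0 H
  atom 2: C, bond orders sum to 4 (valence 4) → 0 H
  atom 3: N, bond orders sum to 1 (valence 3) → 2 H
  atom 4: C, bond orders sum to 3 (valence 4) → 1 H
  atom 5: C, bond orders sum to 3 (valence 4) → 1 H
  atom 6: I (halogen, monovalent) → 0 H
  atom 7: C, bond orders sum to 3 (valence 4) → 1 H
  atom 8: C, bond orders sum to 3 (valence 4) → 1 H
  atom 9: O, bond orders sum to 2 (valence 2) → 0 H
  atom 10: C, bond orders sum to 3 (valence 4) → 1 H
  atom 11: O, bond orders sum to 2 (valence 2) → 0 H
  atom 12: C, bond orders sum to 1 (valence 4) → 3 H
Totals → C:7, H:10, I:1, N:1, O:3.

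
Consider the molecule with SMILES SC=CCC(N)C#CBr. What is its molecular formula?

C6H8BrNS

Walk through each heavy atom and fill implicit hydrogens from standard valence (C 4, N 3, O 2, S 2, halogen 1):
  atom 1: S, bond orders sum to 1 (valence 2) → 1 H
  atom 2: C, bond orders sum to 3 (valence 4) → 1 H
  atom 3: C, bond orders sum to 3 (valence 4) → 1 H
  atom 4: C, bond orders sum to 2 (valence 4) → 2 H
  atom 5: C, bond orders sum to 3 (valence 4) → 1 H
  atom 6: N, bond orders sum to 1 (valence 3) → 2 H
  atom 7: C, bond orders sum to 4 (valence 4) → 0 H
  atom 8: C, bond orders sum to 4 (valence 4) → 0 H
  atom 9: Br (halogen, monovalent) → 0 H
Totals → C:6, H:8, Br:1, N:1, S:1.
In Hill order: C6H8BrNS.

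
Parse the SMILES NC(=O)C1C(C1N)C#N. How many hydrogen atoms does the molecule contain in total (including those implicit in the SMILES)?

7

Walk through each heavy atom and fill implicit hydrogens from standard valence (C 4, N 3, O 2, S 2, halogen 1):
  atom 1: N, bond orders sum to 1 (valence 3) → 2 H
  atom 2: C, bond orders sum to 4 (valence 4) → 0 H
  atom 3: O, bond orders sum to 2 (valence 2) → 0 H
  atom 4: C, bond orders sum to 3 (valence 4) → 1 H
  atom 5: C, bond orders sum to 3 (valence 4) → 1 H
  atom 6: C, bond orders sum to 3 (valence 4) → 1 H
  atom 7: N, bond orders sum to 1 (valence 3) → 2 H
  atom 8: C, bond orders sum to 4 (valence 4) → 0 H
  atom 9: N, bond orders sum to 3 (valence 3) → 0 H
Total hydrogens: 7.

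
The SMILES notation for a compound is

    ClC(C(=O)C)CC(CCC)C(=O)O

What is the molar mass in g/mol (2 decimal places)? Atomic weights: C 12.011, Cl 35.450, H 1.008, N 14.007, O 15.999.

First, the molecular formula is C9H15ClO3 (counting implicit H from valence).
  C: 9 × 12.011 = 108.099
  Cl: 1 × 35.450 = 35.450
  H: 15 × 1.008 = 15.120
  O: 3 × 15.999 = 47.997
Sum: 9×12.011 + 1×35.450 + 15×1.008 + 3×15.999 = 206.666 → 206.67 g/mol.

206.67 g/mol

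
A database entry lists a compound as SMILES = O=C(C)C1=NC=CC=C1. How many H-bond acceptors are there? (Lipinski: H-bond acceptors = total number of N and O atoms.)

2

N atoms: 1; O atoms: 1.
Lipinski HBA = 1 + 1 = 2.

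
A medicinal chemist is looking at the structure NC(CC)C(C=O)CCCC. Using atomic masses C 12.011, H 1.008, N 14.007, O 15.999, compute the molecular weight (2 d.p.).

157.26 g/mol

First, the molecular formula is C9H19NO (counting implicit H from valence).
  C: 9 × 12.011 = 108.099
  H: 19 × 1.008 = 19.152
  N: 1 × 14.007 = 14.007
  O: 1 × 15.999 = 15.999
Sum: 9×12.011 + 19×1.008 + 1×14.007 + 1×15.999 = 157.257 → 157.26 g/mol.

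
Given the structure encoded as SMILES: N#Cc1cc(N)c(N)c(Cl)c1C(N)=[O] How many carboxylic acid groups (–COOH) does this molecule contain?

0

Scan the SMILES for the carboxylic acid motif — none present.
Groups that are present: 1 amide, 1 nitrile, 2 primary amine.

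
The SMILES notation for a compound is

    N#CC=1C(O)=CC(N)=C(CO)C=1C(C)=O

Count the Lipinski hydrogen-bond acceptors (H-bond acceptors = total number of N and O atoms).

N atoms: 2; O atoms: 3.
Lipinski HBA = 2 + 3 = 5.

5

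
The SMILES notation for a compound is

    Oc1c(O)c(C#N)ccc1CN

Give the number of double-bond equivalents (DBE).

Molecular formula: C8H8N2O2.
DoU = (2C + 2 + N − H − X) / 2, where X is the halogen count and O/S are ignored.
    = (2·8 + 2 + 2 − 8 − 0) / 2 = 12 / 2 = 6.

6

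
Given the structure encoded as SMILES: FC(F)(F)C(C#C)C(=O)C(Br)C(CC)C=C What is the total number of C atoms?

11

Count every carbon token in the SMILES (each C, including those in ring-closure positions and inside branches).
Carbon count: 11.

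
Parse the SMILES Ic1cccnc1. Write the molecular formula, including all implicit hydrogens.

C5H4IN

Walk through each heavy atom and fill implicit hydrogens from standard valence (C 4, N 3, O 2, S 2, halogen 1); for lowercase aromatic atoms, an aromatic c carries 1 H when it has two neighbours and 0 H with three, and aromatic n carries 0 H:
  atom 1: I (halogen, monovalent) → 0 H
  atom 2: aromatic c, 3 neighbours → 0 H
  atom 3: aromatic c, 2 neighbours → 1 H
  atom 4: aromatic c, 2 neighbours → 1 H
  atom 5: aromatic c, 2 neighbours → 1 H
  atom 6: aromatic n, 2 neighbours → 0 H
  atom 7: aromatic c, 2 neighbours → 1 H
Totals → C:5, H:4, I:1, N:1.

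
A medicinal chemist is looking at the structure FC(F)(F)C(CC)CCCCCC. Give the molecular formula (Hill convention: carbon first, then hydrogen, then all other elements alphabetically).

Walk through each heavy atom and fill implicit hydrogens from standard valence (C 4, N 3, O 2, S 2, halogen 1):
  atom 1: F (halogen, monovalent) → 0 H
  atom 2: C, bond orders sum to 4 (valence 4) → 0 H
  atom 3: F (halogen, monovalent) → 0 H
  atom 4: F (halogen, monovalent) → 0 H
  atom 5: C, bond orders sum to 3 (valence 4) → 1 H
  atom 6: C, bond orders sum to 2 (valence 4) → 2 H
  atom 7: C, bond orders sum to 1 (valence 4) → 3 H
  atom 8: C, bond orders sum to 2 (valence 4) → 2 H
  atom 9: C, bond orders sum to 2 (valence 4) → 2 H
  atom 10: C, bond orders sum to 2 (valence 4) → 2 H
  atom 11: C, bond orders sum to 2 (valence 4) → 2 H
  atom 12: C, bond orders sum to 2 (valence 4) → 2 H
  atom 13: C, bond orders sum to 1 (valence 4) → 3 H
Totals → C:10, H:19, F:3.
In Hill order: C10H19F3.

C10H19F3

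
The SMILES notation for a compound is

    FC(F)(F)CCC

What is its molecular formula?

C4H7F3

Walk through each heavy atom and fill implicit hydrogens from standard valence (C 4, N 3, O 2, S 2, halogen 1):
  atom 1: F (halogen, monovalent) → 0 H
  atom 2: C, bond orders sum to 4 (valence 4) → 0 H
  atom 3: F (halogen, monovalent) → 0 H
  atom 4: F (halogen, monovalent) → 0 H
  atom 5: C, bond orders sum to 2 (valence 4) → 2 H
  atom 6: C, bond orders sum to 2 (valence 4) → 2 H
  atom 7: C, bond orders sum to 1 (valence 4) → 3 H
Totals → C:4, H:7, F:3.
In Hill order: C4H7F3.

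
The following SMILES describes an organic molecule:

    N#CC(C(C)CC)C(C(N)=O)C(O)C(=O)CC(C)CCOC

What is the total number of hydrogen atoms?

Walk through each heavy atom and fill implicit hydrogens from standard valence (C 4, N 3, O 2, S 2, halogen 1):
  atom 1: N, bond orders sum to 3 (valence 3) → 0 H
  atom 2: C, bond orders sum to 4 (valence 4) → 0 H
  atom 3: C, bond orders sum to 3 (valence 4) → 1 H
  atom 4: C, bond orders sum to 3 (valence 4) → 1 H
  atom 5: C, bond orders sum to 1 (valence 4) → 3 H
  atom 6: C, bond orders sum to 2 (valence 4) → 2 H
  atom 7: C, bond orders sum to 1 (valence 4) → 3 H
  atom 8: C, bond orders sum to 3 (valence 4) → 1 H
  atom 9: C, bond orders sum to 4 (valence 4) → 0 H
  atom 10: N, bond orders sum to 1 (valence 3) → 2 H
  atom 11: O, bond orders sum to 2 (valence 2) → 0 H
  atom 12: C, bond orders sum to 3 (valence 4) → 1 H
  atom 13: O, bond orders sum to 1 (valence 2) → 1 H
  atom 14: C, bond orders sum to 4 (valence 4) → 0 H
  atom 15: O, bond orders sum to 2 (valence 2) → 0 H
  atom 16: C, bond orders sum to 2 (valence 4) → 2 H
  atom 17: C, bond orders sum to 3 (valence 4) → 1 H
  atom 18: C, bond orders sum to 1 (valence 4) → 3 H
  atom 19: C, bond orders sum to 2 (valence 4) → 2 H
  atom 20: C, bond orders sum to 2 (valence 4) → 2 H
  atom 21: O, bond orders sum to 2 (valence 2) → 0 H
  atom 22: C, bond orders sum to 1 (valence 4) → 3 H
Total hydrogens: 28.

28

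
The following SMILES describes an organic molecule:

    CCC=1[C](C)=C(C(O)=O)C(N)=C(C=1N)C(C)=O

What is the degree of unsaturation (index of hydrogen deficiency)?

6

Molecular formula: C12H16N2O3.
DoU = (2C + 2 + N − H − X) / 2, where X is the halogen count and O/S are ignored.
    = (2·12 + 2 + 2 − 16 − 0) / 2 = 12 / 2 = 6.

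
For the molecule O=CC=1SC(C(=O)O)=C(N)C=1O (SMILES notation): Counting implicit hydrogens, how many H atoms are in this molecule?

5

Walk through each heavy atom and fill implicit hydrogens from standard valence (C 4, N 3, O 2, S 2, halogen 1):
  atom 1: O, bond orders sum to 2 (valence 2) → 0 H
  atom 2: C, bond orders sum to 3 (valence 4) → 1 H
  atom 3: C, bond orders sum to 4 (valence 4) → 0 H
  atom 4: S, bond orders sum to 2 (valence 2) → 0 H
  atom 5: C, bond orders sum to 4 (valence 4) → 0 H
  atom 6: C, bond orders sum to 4 (valence 4) → 0 H
  atom 7: O, bond orders sum to 2 (valence 2) → 0 H
  atom 8: O, bond orders sum to 1 (valence 2) → 1 H
  atom 9: C, bond orders sum to 4 (valence 4) → 0 H
  atom 10: N, bond orders sum to 1 (valence 3) → 2 H
  atom 11: C, bond orders sum to 4 (valence 4) → 0 H
  atom 12: O, bond orders sum to 1 (valence 2) → 1 H
Total hydrogens: 5.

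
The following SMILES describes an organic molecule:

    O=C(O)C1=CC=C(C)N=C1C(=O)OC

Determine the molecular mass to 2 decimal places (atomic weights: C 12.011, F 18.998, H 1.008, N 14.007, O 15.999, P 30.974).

195.17 g/mol

First, the molecular formula is C9H9NO4 (counting implicit H from valence).
  C: 9 × 12.011 = 108.099
  H: 9 × 1.008 = 9.072
  N: 1 × 14.007 = 14.007
  O: 4 × 15.999 = 63.996
Sum: 9×12.011 + 9×1.008 + 1×14.007 + 4×15.999 = 195.174 → 195.17 g/mol.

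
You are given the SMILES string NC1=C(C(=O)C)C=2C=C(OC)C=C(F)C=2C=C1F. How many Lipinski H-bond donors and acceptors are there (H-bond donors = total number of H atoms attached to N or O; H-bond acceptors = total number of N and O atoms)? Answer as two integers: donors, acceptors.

2, 3

Donors: find every N or O and count the H atoms it carries.
  atom 1 (N): bond orders sum to 1 → 2 H
  atom 5 (O): bond orders sum to 2 → 0 H
  atom 10 (O): bond orders sum to 2 → 0 H
Lipinski HBD = 2.
Acceptors: N atoms = 1, O atoms = 2 → HBA = 3.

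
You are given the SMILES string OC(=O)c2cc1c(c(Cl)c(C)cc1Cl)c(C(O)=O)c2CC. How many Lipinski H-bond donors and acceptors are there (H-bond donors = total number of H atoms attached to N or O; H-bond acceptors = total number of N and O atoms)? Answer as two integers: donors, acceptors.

2, 4

Donors: find every N or O and count the H atoms it carries.
  atom 1 (O): bond orders sum to 1 → 1 H
  atom 3 (O): bond orders sum to 2 → 0 H
  atom 17 (O): bond orders sum to 1 → 1 H
  atom 18 (O): bond orders sum to 2 → 0 H
Lipinski HBD = 2.
Acceptors: N atoms = 0, O atoms = 4 → HBA = 4.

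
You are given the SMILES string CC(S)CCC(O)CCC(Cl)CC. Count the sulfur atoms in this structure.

1

Scan the SMILES for S atoms (remember two-letter symbols like Cl and Br are single atoms).
Sulfur count: 1.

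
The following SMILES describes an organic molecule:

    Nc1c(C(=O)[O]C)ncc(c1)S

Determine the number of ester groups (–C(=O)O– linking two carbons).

1

The ester motif appears at heavy-atom position 4 in the SMILES.
Other groups present: 1 primary amine, 1 thiol.
Ester count: 1.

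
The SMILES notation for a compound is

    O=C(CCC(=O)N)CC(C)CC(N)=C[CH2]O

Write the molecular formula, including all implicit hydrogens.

C11H20N2O3

Walk through each heavy atom and fill implicit hydrogens from standard valence (C 4, N 3, O 2, S 2, halogen 1):
  atom 1: O, bond orders sum to 2 (valence 2) → 0 H
  atom 2: C, bond orders sum to 4 (valence 4) → 0 H
  atom 3: C, bond orders sum to 2 (valence 4) → 2 H
  atom 4: C, bond orders sum to 2 (valence 4) → 2 H
  atom 5: C, bond orders sum to 4 (valence 4) → 0 H
  atom 6: O, bond orders sum to 2 (valence 2) → 0 H
  atom 7: N, bond orders sum to 1 (valence 3) → 2 H
  atom 8: C, bond orders sum to 2 (valence 4) → 2 H
  atom 9: C, bond orders sum to 3 (valence 4) → 1 H
  atom 10: C, bond orders sum to 1 (valence 4) → 3 H
  atom 11: C, bond orders sum to 2 (valence 4) → 2 H
  atom 12: C, bond orders sum to 4 (valence 4) → 0 H
  atom 13: N, bond orders sum to 1 (valence 3) → 2 H
  atom 14: C, bond orders sum to 3 (valence 4) → 1 H
  atom 15: C with explicit H count 2
  atom 16: O, bond orders sum to 1 (valence 2) → 1 H
Totals → C:11, H:20, N:2, O:3.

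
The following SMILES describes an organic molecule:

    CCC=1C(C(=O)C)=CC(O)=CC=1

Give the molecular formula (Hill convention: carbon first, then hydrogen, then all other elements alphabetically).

Walk through each heavy atom and fill implicit hydrogens from standard valence (C 4, N 3, O 2, S 2, halogen 1):
  atom 1: C, bond orders sum to 1 (valence 4) → 3 H
  atom 2: C, bond orders sum to 2 (valence 4) → 2 H
  atom 3: C, bond orders sum to 4 (valence 4) → 0 H
  atom 4: C, bond orders sum to 4 (valence 4) → 0 H
  atom 5: C, bond orders sum to 4 (valence 4) → 0 H
  atom 6: O, bond orders sum to 2 (valence 2) → 0 H
  atom 7: C, bond orders sum to 1 (valence 4) → 3 H
  atom 8: C, bond orders sum to 3 (valence 4) → 1 H
  atom 9: C, bond orders sum to 4 (valence 4) → 0 H
  atom 10: O, bond orders sum to 1 (valence 2) → 1 H
  atom 11: C, bond orders sum to 3 (valence 4) → 1 H
  atom 12: C, bond orders sum to 3 (valence 4) → 1 H
Totals → C:10, H:12, O:2.
In Hill order: C10H12O2.

C10H12O2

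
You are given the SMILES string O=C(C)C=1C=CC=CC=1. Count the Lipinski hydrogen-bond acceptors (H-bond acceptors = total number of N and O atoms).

N atoms: 0; O atoms: 1.
Lipinski HBA = 0 + 1 = 1.

1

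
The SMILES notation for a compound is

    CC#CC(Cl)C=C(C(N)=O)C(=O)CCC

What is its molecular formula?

Walk through each heavy atom and fill implicit hydrogens from standard valence (C 4, N 3, O 2, S 2, halogen 1):
  atom 1: C, bond orders sum to 1 (valence 4) → 3 H
  atom 2: C, bond orders sum to 4 (valence 4) → 0 H
  atom 3: C, bond orders sum to 4 (valence 4) → 0 H
  atom 4: C, bond orders sum to 3 (valence 4) → 1 H
  atom 5: Cl (halogen, monovalent) → 0 H
  atom 6: C, bond orders sum to 3 (valence 4) → 1 H
  atom 7: C, bond orders sum to 4 (valence 4) → 0 H
  atom 8: C, bond orders sum to 4 (valence 4) → 0 H
  atom 9: N, bond orders sum to 1 (valence 3) → 2 H
  atom 10: O, bond orders sum to 2 (valence 2) → 0 H
  atom 11: C, bond orders sum to 4 (valence 4) → 0 H
  atom 12: O, bond orders sum to 2 (valence 2) → 0 H
  atom 13: C, bond orders sum to 2 (valence 4) → 2 H
  atom 14: C, bond orders sum to 2 (valence 4) → 2 H
  atom 15: C, bond orders sum to 1 (valence 4) → 3 H
Totals → C:11, H:14, Cl:1, N:1, O:2.
In Hill order: C11H14ClNO2.

C11H14ClNO2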